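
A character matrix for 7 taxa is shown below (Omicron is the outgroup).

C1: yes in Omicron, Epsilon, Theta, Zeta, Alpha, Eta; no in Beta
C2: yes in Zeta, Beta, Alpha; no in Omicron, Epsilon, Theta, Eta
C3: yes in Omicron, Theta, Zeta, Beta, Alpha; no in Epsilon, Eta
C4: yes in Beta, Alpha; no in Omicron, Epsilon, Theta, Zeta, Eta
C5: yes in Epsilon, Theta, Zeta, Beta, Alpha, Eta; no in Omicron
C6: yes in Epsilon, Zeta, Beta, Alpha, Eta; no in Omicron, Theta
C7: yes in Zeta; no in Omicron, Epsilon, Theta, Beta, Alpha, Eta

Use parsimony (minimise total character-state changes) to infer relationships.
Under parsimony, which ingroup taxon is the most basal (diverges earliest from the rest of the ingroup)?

Theta

Character polarity is set by the outgroup: the derived state is whichever differs from the outgroup's state, so for C1, C3 the derived state is 'no', and for the remaining characters it is 'yes'.
C1: derived state 'no' in Beta only — an autapomorphy, so it tells us nothing about relationships among taxa.
C2 (derived state 'yes') is shared by Alpha, Beta, and Zeta — a synapomorphy uniting that clade.
C3: derived state 'no' in Epsilon and Eta only — synapomorphy for {Epsilon, Eta}.
C4 (derived state 'yes') is shared by Alpha and Beta — a synapomorphy uniting that clade.
All ingroup taxa share the derived state 'yes' for C5; it defines the ingroup but does not resolve relationships within it.
C6: derived state 'yes' in Alpha, Beta, Epsilon, Eta, and Zeta only — synapomorphy for {Alpha, Beta, Epsilon, Eta, Zeta}.
C7 (derived state 'yes') is unique to Zeta (autapomorphy; uninformative for grouping).
Most parsimonious ingroup topology: (((Epsilon,Eta),(Zeta,(Beta,Alpha))),Theta).
Theta is sister to the clade containing all other ingroup taxa, so it is the earliest-diverging (most basal) ingroup lineage.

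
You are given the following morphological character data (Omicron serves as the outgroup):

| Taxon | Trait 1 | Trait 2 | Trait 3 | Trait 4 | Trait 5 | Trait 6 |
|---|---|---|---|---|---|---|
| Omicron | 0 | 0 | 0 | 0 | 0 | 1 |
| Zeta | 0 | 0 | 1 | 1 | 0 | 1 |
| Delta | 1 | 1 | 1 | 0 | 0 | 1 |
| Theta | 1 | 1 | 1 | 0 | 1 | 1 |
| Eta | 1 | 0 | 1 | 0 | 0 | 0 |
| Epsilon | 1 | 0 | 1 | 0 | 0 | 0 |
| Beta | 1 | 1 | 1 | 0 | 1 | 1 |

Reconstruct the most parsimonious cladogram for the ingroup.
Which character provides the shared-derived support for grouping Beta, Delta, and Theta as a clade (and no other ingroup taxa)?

Trait 2

Character polarity is set by the outgroup: the derived state is whichever differs from the outgroup's state, so for Trait 6 the derived state is '0', and for the remaining characters it is '1'.
Trait 1: derived state '1' in Beta, Delta, Epsilon, Eta, and Theta only — synapomorphy for {Beta, Delta, Epsilon, Eta, Theta}.
Trait 2 (derived state '1') is shared by Beta, Delta, and Theta — a synapomorphy uniting that clade.
Trait 3 (derived state '1') is shared by all ingroup taxa — unites the whole ingroup.
Trait 4 (derived state '1') is unique to Zeta (autapomorphy; uninformative for grouping).
Trait 5: derived state '1' in Beta and Theta only — synapomorphy for {Beta, Theta}.
Only Epsilon and Eta show the derived state '0' for Trait 6, supporting them as a clade.
Most parsimonious ingroup topology: (Zeta,((Delta,(Theta,Beta)),(Eta,Epsilon))).
The clade {Beta, Delta, Theta} is supported by Trait 2: its derived state '1' occurs in exactly those taxa and in no other taxon (including the outgroup).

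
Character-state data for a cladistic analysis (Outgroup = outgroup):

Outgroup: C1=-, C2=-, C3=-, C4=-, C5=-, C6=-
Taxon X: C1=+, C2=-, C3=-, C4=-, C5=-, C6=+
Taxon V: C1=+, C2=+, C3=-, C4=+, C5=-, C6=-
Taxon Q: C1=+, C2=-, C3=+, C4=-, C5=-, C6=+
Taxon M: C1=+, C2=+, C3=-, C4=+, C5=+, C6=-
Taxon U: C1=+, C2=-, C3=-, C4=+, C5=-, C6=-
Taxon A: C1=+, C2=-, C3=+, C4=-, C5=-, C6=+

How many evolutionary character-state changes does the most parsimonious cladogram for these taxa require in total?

6

The outgroup has state '-' for every character, so '+' is the derived state throughout.
All ingroup taxa share the derived state '+' for C1; it defines the ingroup but does not resolve relationships within it.
C2 (derived state '+') is shared by Taxon M and Taxon V — a synapomorphy uniting that clade.
C3 (derived state '+') is shared by Taxon A and Taxon Q — a synapomorphy uniting that clade.
C4: derived state '+' in Taxon M, Taxon U, and Taxon V only — synapomorphy for {Taxon M, Taxon U, Taxon V}.
C5: derived state '+' in Taxon M only — an autapomorphy, so it tells us nothing about relationships among taxa.
C6 (derived state '+') is shared by Taxon A, Taxon Q, and Taxon X — a synapomorphy uniting that clade.
Most parsimonious ingroup topology: ((Taxon X,(Taxon Q,Taxon A)),((Taxon V,Taxon M),Taxon U)).
Changes per character on this tree: C1: 1; C2: 1; C3: 1; C4: 1; C5: 1; C6: 1.
Total = 6.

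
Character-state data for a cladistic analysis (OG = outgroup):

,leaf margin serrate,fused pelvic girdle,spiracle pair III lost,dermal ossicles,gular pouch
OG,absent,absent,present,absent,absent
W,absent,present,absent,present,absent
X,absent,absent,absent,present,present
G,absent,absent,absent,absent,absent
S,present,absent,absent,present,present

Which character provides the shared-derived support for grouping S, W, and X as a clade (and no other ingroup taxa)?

Character polarity is set by the outgroup: the derived state is whichever differs from the outgroup's state, so for spiracle pair III lost the derived state is 'absent', and for the remaining characters it is 'present'.
leaf margin serrate (derived state 'present') is unique to S (autapomorphy; uninformative for grouping).
fused pelvic girdle (derived state 'present') is unique to W (autapomorphy; uninformative for grouping).
All ingroup taxa share the derived state 'absent' for spiracle pair III lost; it defines the ingroup but does not resolve relationships within it.
dermal ossicles: derived state 'present' in S, W, and X only — synapomorphy for {S, W, X}.
gular pouch: derived state 'present' in S and X only — synapomorphy for {S, X}.
Most parsimonious ingroup topology: ((W,(X,S)),G).
The clade {S, W, X} is supported by dermal ossicles: its derived state 'present' occurs in exactly those taxa and in no other taxon (including the outgroup).

dermal ossicles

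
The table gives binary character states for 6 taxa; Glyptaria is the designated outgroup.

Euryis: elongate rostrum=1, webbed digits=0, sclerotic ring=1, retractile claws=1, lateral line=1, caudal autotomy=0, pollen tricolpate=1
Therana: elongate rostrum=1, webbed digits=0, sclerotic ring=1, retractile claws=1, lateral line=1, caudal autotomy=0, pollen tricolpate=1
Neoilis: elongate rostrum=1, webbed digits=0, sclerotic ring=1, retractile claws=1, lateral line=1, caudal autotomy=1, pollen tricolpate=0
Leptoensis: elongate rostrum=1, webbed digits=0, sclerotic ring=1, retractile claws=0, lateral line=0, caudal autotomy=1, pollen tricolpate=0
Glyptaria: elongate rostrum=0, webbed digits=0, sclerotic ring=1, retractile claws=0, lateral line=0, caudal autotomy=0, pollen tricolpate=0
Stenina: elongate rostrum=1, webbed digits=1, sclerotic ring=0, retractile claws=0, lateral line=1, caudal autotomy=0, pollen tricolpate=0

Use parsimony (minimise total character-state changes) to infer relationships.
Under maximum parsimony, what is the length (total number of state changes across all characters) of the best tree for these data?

Character polarity is set by the outgroup: the derived state is whichever differs from the outgroup's state, so for sclerotic ring the derived state is '0', and for the remaining characters it is '1'.
All ingroup taxa share the derived state '1' for elongate rostrum; it defines the ingroup but does not resolve relationships within it.
webbed digits: derived state '1' in Stenina only — an autapomorphy, so it tells us nothing about relationships among taxa.
sclerotic ring: derived state '0' in Stenina only — an autapomorphy, so it tells us nothing about relationships among taxa.
retractile claws (derived state '1') is shared by Euryis, Neoilis, and Therana — a synapomorphy uniting that clade.
lateral line (derived state '1') is shared by Euryis, Neoilis, Stenina, and Therana — a synapomorphy uniting that clade.
caudal autotomy groups Leptoensis and Neoilis, which is incompatible with the clades supported by the remaining characters; treating it as convergent (homoplasy) costs fewer steps than any alternative tree.
pollen tricolpate (derived state '1') is shared by Euryis and Therana — a synapomorphy uniting that clade.
Most parsimonious ingroup topology: ((Stenina,((Euryis,Therana),Neoilis)),Leptoensis).
Changes per character on this tree: elongate rostrum: 1; webbed digits: 1; sclerotic ring: 1; retractile claws: 1; lateral line: 1; caudal autotomy: 2; pollen tricolpate: 1.
Total = 8.

8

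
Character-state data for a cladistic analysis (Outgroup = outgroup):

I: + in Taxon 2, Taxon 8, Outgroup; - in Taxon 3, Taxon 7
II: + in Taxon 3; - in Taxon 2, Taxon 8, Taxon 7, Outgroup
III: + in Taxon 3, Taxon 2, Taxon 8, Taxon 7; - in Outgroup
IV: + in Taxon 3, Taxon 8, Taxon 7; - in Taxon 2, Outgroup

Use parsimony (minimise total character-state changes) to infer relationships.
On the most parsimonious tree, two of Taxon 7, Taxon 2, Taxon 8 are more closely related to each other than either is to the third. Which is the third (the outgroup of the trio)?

Taxon 2

Character polarity is set by the outgroup: the derived state is whichever differs from the outgroup's state, so for I the derived state is '-', and for the remaining characters it is '+'.
I: derived state '-' in Taxon 3 and Taxon 7 only — synapomorphy for {Taxon 3, Taxon 7}.
II: derived state '+' in Taxon 3 only — an autapomorphy, so it tells us nothing about relationships among taxa.
III (derived state '+') is shared by all ingroup taxa — unites the whole ingroup.
IV (derived state '+') is shared by Taxon 3, Taxon 7, and Taxon 8 — a synapomorphy uniting that clade.
Most parsimonious ingroup topology: (Taxon 2,((Taxon 7,Taxon 3),Taxon 8)).
Taxon 7 and Taxon 8 share a more recent common ancestor with each other than either does with Taxon 2, so Taxon 2 is the least closely related of the three.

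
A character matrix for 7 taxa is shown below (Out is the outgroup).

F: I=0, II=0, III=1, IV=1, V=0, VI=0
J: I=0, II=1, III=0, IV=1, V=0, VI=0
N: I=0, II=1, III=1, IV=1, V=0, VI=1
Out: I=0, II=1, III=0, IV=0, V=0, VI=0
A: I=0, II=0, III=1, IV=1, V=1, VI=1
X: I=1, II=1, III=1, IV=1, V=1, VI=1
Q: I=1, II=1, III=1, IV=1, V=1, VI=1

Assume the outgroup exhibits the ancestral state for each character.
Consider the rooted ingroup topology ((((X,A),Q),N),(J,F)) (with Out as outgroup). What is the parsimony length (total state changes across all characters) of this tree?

9

Map each character onto ((((X,A),Q),N),(J,F)) (rooted by Out) and count the minimum state changes it requires (Fitch parsimony):
I: 2; II: 2; III: 2; IV: 1; V: 1; VI: 1.
Total tree length = 9.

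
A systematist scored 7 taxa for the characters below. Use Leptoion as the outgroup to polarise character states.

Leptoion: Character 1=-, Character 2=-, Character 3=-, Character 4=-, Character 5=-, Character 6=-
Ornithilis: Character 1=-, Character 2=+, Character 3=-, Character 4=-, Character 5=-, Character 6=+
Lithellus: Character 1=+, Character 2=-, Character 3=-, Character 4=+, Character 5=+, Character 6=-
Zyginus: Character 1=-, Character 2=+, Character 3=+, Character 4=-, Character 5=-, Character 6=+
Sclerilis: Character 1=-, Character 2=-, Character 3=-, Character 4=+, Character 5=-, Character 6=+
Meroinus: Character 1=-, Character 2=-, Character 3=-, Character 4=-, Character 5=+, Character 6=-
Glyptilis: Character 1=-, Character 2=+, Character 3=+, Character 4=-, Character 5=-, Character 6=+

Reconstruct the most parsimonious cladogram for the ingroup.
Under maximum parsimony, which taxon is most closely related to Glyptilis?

Zyginus

The outgroup has state '-' for every character, so '+' is the derived state throughout.
Character 1 (derived state '+') is unique to Lithellus (autapomorphy; uninformative for grouping).
Only Glyptilis, Ornithilis, and Zyginus show the derived state '+' for Character 2, supporting them as a clade.
Character 3: derived state '+' in Glyptilis and Zyginus only — synapomorphy for {Glyptilis, Zyginus}.
Character 4 (state '+') occurs in Lithellus and Sclerilis but conflicts with the nesting implied by the other characters — most parsimoniously interpreted as homoplasy.
Character 5 (derived state '+') is shared by Lithellus and Meroinus — a synapomorphy uniting that clade.
Character 6: derived state '+' in Glyptilis, Ornithilis, Sclerilis, and Zyginus only — synapomorphy for {Glyptilis, Ornithilis, Sclerilis, Zyginus}.
Most parsimonious ingroup topology: (((Ornithilis,(Zyginus,Glyptilis)),Sclerilis),(Lithellus,Meroinus)).
Glyptilis and Zyginus form a cherry on this tree, so they are sister taxa.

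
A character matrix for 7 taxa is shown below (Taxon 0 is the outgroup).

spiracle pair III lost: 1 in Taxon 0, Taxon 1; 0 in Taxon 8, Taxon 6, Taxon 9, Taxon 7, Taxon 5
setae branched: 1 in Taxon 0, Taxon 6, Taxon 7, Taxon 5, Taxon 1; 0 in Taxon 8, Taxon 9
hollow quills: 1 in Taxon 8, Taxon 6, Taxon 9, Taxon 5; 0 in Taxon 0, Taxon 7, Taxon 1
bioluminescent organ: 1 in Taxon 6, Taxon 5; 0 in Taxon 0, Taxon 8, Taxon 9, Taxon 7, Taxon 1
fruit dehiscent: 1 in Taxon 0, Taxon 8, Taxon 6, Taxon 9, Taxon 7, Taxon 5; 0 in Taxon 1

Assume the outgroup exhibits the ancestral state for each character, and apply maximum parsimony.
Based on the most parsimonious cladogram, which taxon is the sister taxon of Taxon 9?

Taxon 8

Character polarity is set by the outgroup: the derived state is whichever differs from the outgroup's state, so for spiracle pair III lost, setae branched, fruit dehiscent the derived state is '0', and for the remaining characters it is '1'.
spiracle pair III lost (derived state '0') is shared by Taxon 5, Taxon 6, Taxon 7, Taxon 8, and Taxon 9 — a synapomorphy uniting that clade.
Only Taxon 8 and Taxon 9 show the derived state '0' for setae branched, supporting them as a clade.
Only Taxon 5, Taxon 6, Taxon 8, and Taxon 9 show the derived state '1' for hollow quills, supporting them as a clade.
Only Taxon 5 and Taxon 6 show the derived state '1' for bioluminescent organ, supporting them as a clade.
fruit dehiscent: derived state '0' in Taxon 1 only — an autapomorphy, so it tells us nothing about relationships among taxa.
Most parsimonious ingroup topology: ((((Taxon 8,Taxon 9),(Taxon 6,Taxon 5)),Taxon 7),Taxon 1).
Taxon 9 and Taxon 8 form a cherry on this tree, so they are sister taxa.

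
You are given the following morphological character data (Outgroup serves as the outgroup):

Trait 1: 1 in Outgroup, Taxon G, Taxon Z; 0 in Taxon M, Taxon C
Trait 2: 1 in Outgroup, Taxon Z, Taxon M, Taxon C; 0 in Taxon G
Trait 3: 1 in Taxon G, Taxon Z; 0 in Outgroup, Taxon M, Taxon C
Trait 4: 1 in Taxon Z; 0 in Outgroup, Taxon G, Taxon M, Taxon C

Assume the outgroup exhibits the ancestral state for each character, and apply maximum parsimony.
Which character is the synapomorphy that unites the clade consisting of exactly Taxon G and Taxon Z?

Character polarity is set by the outgroup: the derived state is whichever differs from the outgroup's state, so for Trait 1, Trait 2 the derived state is '0', and for the remaining characters it is '1'.
Trait 1 (derived state '0') is shared by Taxon C and Taxon M — a synapomorphy uniting that clade.
Trait 2: derived state '0' in Taxon G only — an autapomorphy, so it tells us nothing about relationships among taxa.
Trait 3 (derived state '1') is shared by Taxon G and Taxon Z — a synapomorphy uniting that clade.
Trait 4: derived state '1' in Taxon Z only — an autapomorphy, so it tells us nothing about relationships among taxa.
Most parsimonious ingroup topology: ((Taxon G,Taxon Z),(Taxon M,Taxon C)).
The clade {Taxon G, Taxon Z} is supported by Trait 3: its derived state '1' occurs in exactly those taxa and in no other taxon (including the outgroup).

Trait 3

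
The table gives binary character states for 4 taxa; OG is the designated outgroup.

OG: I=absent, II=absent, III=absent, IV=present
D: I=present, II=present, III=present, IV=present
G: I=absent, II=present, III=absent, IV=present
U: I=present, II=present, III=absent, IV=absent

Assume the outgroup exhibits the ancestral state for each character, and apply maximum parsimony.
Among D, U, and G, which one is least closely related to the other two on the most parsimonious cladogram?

Character polarity is set by the outgroup: the derived state is whichever differs from the outgroup's state, so for IV the derived state is 'absent', and for the remaining characters it is 'present'.
Only D and U show the derived state 'present' for I, supporting them as a clade.
All ingroup taxa share the derived state 'present' for II; it defines the ingroup but does not resolve relationships within it.
III: derived state 'present' in D only — an autapomorphy, so it tells us nothing about relationships among taxa.
IV: derived state 'absent' in U only — an autapomorphy, so it tells us nothing about relationships among taxa.
Most parsimonious ingroup topology: ((D,U),G).
D and U share a more recent common ancestor with each other than either does with G, so G is the least closely related of the three.

G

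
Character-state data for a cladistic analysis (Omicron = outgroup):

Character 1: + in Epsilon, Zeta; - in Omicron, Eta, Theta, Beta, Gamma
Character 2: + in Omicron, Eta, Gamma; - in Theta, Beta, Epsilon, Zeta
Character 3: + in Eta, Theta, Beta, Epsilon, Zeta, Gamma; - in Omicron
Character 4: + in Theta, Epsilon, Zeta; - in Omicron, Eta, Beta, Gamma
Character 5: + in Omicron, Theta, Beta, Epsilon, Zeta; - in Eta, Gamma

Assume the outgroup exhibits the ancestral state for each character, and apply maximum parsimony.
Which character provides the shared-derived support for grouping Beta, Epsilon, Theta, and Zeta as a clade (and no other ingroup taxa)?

Character polarity is set by the outgroup: the derived state is whichever differs from the outgroup's state, so for Character 2, Character 5 the derived state is '-', and for the remaining characters it is '+'.
Only Epsilon and Zeta show the derived state '+' for Character 1, supporting them as a clade.
Character 2: derived state '-' in Beta, Epsilon, Theta, and Zeta only — synapomorphy for {Beta, Epsilon, Theta, Zeta}.
All ingroup taxa share the derived state '+' for Character 3; it defines the ingroup but does not resolve relationships within it.
Character 4 (derived state '+') is shared by Epsilon, Theta, and Zeta — a synapomorphy uniting that clade.
Character 5 (derived state '-') is shared by Eta and Gamma — a synapomorphy uniting that clade.
Most parsimonious ingroup topology: ((Eta,Gamma),((Theta,(Epsilon,Zeta)),Beta)).
The clade {Beta, Epsilon, Theta, Zeta} is supported by Character 2: its derived state '-' occurs in exactly those taxa and in no other taxon (including the outgroup).

Character 2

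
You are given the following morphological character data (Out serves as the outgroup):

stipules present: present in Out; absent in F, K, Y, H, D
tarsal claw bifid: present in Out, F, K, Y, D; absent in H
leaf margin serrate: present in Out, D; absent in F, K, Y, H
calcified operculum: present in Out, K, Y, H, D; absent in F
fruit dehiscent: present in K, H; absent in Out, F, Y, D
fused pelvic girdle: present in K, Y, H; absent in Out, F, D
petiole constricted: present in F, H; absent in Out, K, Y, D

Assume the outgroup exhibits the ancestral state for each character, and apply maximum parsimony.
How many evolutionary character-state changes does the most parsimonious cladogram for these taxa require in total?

Character polarity is set by the outgroup: the derived state is whichever differs from the outgroup's state, so for stipules present, tarsal claw bifid, leaf margin serrate, calcified operculum the derived state is 'absent', and for the remaining characters it is 'present'.
All ingroup taxa share the derived state 'absent' for stipules present; it defines the ingroup but does not resolve relationships within it.
tarsal claw bifid: derived state 'absent' in H only — an autapomorphy, so it tells us nothing about relationships among taxa.
Only F, H, K, and Y show the derived state 'absent' for leaf margin serrate, supporting them as a clade.
calcified operculum (derived state 'absent') is unique to F (autapomorphy; uninformative for grouping).
fruit dehiscent: derived state 'present' in H and K only — synapomorphy for {H, K}.
Only H, K, and Y show the derived state 'present' for fused pelvic girdle, supporting them as a clade.
petiole constricted (state 'present') occurs in F and H but conflicts with the nesting implied by the other characters — most parsimoniously interpreted as homoplasy.
Most parsimonious ingroup topology: ((F,((K,H),Y)),D).
Changes per character on this tree: stipules present: 1; tarsal claw bifid: 1; leaf margin serrate: 1; calcified operculum: 1; fruit dehiscent: 1; fused pelvic girdle: 1; petiole constricted: 2.
Total = 8.

8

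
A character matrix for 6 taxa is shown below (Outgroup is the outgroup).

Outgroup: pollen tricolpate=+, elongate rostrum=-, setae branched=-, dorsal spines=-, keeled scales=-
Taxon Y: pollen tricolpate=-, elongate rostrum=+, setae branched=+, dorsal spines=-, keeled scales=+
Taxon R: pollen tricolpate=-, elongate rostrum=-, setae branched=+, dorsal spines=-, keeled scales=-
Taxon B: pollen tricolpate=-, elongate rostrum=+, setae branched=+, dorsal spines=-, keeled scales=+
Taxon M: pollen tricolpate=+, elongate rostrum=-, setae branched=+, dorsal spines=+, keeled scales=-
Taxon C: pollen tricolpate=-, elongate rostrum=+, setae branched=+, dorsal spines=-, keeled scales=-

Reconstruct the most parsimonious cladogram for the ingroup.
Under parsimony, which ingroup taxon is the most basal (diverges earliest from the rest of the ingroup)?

Taxon M

Character polarity is set by the outgroup: the derived state is whichever differs from the outgroup's state, so for pollen tricolpate the derived state is '-', and for the remaining characters it is '+'.
pollen tricolpate: derived state '-' in Taxon B, Taxon C, Taxon R, and Taxon Y only — synapomorphy for {Taxon B, Taxon C, Taxon R, Taxon Y}.
Only Taxon B, Taxon C, and Taxon Y show the derived state '+' for elongate rostrum, supporting them as a clade.
setae branched (derived state '+') is shared by all ingroup taxa — unites the whole ingroup.
dorsal spines: derived state '+' in Taxon M only — an autapomorphy, so it tells us nothing about relationships among taxa.
keeled scales: derived state '+' in Taxon B and Taxon Y only — synapomorphy for {Taxon B, Taxon Y}.
Most parsimonious ingroup topology: ((((Taxon Y,Taxon B),Taxon C),Taxon R),Taxon M).
Taxon M is sister to the clade containing all other ingroup taxa, so it is the earliest-diverging (most basal) ingroup lineage.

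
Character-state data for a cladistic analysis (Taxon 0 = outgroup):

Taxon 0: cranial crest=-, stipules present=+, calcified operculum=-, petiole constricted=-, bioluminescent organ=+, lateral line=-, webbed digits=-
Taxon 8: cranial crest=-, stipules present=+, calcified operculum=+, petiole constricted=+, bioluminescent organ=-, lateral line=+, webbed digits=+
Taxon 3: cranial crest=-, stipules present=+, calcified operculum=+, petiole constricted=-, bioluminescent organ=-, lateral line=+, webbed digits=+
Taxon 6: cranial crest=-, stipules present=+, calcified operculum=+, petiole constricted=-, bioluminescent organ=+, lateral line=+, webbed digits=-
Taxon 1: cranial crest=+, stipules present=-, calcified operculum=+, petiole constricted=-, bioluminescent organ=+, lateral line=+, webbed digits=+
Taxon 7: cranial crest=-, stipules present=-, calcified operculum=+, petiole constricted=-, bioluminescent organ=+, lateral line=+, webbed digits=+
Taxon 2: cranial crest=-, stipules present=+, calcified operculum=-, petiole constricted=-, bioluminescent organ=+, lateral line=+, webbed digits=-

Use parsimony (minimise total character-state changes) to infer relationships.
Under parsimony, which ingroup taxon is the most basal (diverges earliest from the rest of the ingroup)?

Character polarity is set by the outgroup: the derived state is whichever differs from the outgroup's state, so for stipules present, bioluminescent organ the derived state is '-', and for the remaining characters it is '+'.
cranial crest (derived state '+') is unique to Taxon 1 (autapomorphy; uninformative for grouping).
stipules present (derived state '-') is shared by Taxon 1 and Taxon 7 — a synapomorphy uniting that clade.
calcified operculum: derived state '+' in Taxon 1, Taxon 3, Taxon 6, Taxon 7, and Taxon 8 only — synapomorphy for {Taxon 1, Taxon 3, Taxon 6, Taxon 7, Taxon 8}.
petiole constricted: derived state '+' in Taxon 8 only — an autapomorphy, so it tells us nothing about relationships among taxa.
bioluminescent organ: derived state '-' in Taxon 3 and Taxon 8 only — synapomorphy for {Taxon 3, Taxon 8}.
All ingroup taxa share the derived state '+' for lateral line; it defines the ingroup but does not resolve relationships within it.
webbed digits: derived state '+' in Taxon 1, Taxon 3, Taxon 7, and Taxon 8 only — synapomorphy for {Taxon 1, Taxon 3, Taxon 7, Taxon 8}.
Most parsimonious ingroup topology: ((((Taxon 8,Taxon 3),(Taxon 1,Taxon 7)),Taxon 6),Taxon 2).
Taxon 2 is sister to the clade containing all other ingroup taxa, so it is the earliest-diverging (most basal) ingroup lineage.

Taxon 2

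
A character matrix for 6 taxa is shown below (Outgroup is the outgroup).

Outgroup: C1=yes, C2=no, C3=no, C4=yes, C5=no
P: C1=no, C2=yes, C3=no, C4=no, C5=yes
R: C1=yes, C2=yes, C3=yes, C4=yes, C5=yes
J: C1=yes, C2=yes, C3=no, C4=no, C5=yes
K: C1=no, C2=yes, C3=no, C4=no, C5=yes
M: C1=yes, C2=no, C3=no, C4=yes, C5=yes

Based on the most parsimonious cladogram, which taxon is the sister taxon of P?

Character polarity is set by the outgroup: the derived state is whichever differs from the outgroup's state, so for C1, C4 the derived state is 'no', and for the remaining characters it is 'yes'.
C1 (derived state 'no') is shared by K and P — a synapomorphy uniting that clade.
C2 (derived state 'yes') is shared by J, K, P, and R — a synapomorphy uniting that clade.
C3 (derived state 'yes') is unique to R (autapomorphy; uninformative for grouping).
C4 (derived state 'no') is shared by J, K, and P — a synapomorphy uniting that clade.
All ingroup taxa share the derived state 'yes' for C5; it defines the ingroup but does not resolve relationships within it.
Most parsimonious ingroup topology: ((((P,K),J),R),M).
P and K form a cherry on this tree, so they are sister taxa.

K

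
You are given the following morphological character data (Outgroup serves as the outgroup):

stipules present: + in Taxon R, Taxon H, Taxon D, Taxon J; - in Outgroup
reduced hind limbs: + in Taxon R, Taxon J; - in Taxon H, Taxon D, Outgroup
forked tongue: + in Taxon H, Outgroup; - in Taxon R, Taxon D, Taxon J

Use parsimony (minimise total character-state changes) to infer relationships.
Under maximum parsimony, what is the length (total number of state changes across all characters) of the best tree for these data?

3

Character polarity is set by the outgroup: the derived state is whichever differs from the outgroup's state, so for forked tongue the derived state is '-', and for the remaining characters it is '+'.
All ingroup taxa share the derived state '+' for stipules present; it defines the ingroup but does not resolve relationships within it.
reduced hind limbs (derived state '+') is shared by Taxon J and Taxon R — a synapomorphy uniting that clade.
Only Taxon D, Taxon J, and Taxon R show the derived state '-' for forked tongue, supporting them as a clade.
Most parsimonious ingroup topology: (((Taxon R,Taxon J),Taxon D),Taxon H).
Changes per character on this tree: stipules present: 1; reduced hind limbs: 1; forked tongue: 1.
Total = 3.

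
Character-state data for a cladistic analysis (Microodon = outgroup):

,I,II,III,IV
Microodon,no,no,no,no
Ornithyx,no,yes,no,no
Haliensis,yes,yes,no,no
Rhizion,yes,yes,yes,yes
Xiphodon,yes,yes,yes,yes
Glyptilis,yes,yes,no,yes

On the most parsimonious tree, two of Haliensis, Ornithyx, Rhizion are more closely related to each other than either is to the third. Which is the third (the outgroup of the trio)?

Ornithyx

The outgroup has state 'no' for every character, so 'yes' is the derived state throughout.
I (derived state 'yes') is shared by Glyptilis, Haliensis, Rhizion, and Xiphodon — a synapomorphy uniting that clade.
II (derived state 'yes') is shared by all ingroup taxa — unites the whole ingroup.
III: derived state 'yes' in Rhizion and Xiphodon only — synapomorphy for {Rhizion, Xiphodon}.
IV: derived state 'yes' in Glyptilis, Rhizion, and Xiphodon only — synapomorphy for {Glyptilis, Rhizion, Xiphodon}.
Most parsimonious ingroup topology: (Ornithyx,(Haliensis,((Rhizion,Xiphodon),Glyptilis))).
Rhizion and Haliensis share a more recent common ancestor with each other than either does with Ornithyx, so Ornithyx is the least closely related of the three.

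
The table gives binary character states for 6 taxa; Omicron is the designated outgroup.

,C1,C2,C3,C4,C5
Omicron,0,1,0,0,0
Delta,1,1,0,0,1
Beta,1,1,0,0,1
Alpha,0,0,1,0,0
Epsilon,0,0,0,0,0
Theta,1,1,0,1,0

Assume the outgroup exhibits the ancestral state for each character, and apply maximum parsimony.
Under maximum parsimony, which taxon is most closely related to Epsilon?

Alpha

Character polarity is set by the outgroup: the derived state is whichever differs from the outgroup's state, so for C2 the derived state is '0', and for the remaining characters it is '1'.
C1 (derived state '1') is shared by Beta, Delta, and Theta — a synapomorphy uniting that clade.
C2: derived state '0' in Alpha and Epsilon only — synapomorphy for {Alpha, Epsilon}.
C3: derived state '1' in Alpha only — an autapomorphy, so it tells us nothing about relationships among taxa.
C4: derived state '1' in Theta only — an autapomorphy, so it tells us nothing about relationships among taxa.
C5: derived state '1' in Beta and Delta only — synapomorphy for {Beta, Delta}.
Most parsimonious ingroup topology: (((Delta,Beta),Theta),(Alpha,Epsilon)).
Epsilon and Alpha form a cherry on this tree, so they are sister taxa.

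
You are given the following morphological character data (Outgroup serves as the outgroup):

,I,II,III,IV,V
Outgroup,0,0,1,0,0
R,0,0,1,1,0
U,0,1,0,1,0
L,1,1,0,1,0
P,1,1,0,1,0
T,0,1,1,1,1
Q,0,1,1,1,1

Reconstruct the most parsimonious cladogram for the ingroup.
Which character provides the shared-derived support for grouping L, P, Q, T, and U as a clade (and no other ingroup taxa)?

Character polarity is set by the outgroup: the derived state is whichever differs from the outgroup's state, so for III the derived state is '0', and for the remaining characters it is '1'.
I: derived state '1' in L and P only — synapomorphy for {L, P}.
II (derived state '1') is shared by L, P, Q, T, and U — a synapomorphy uniting that clade.
III (derived state '0') is shared by L, P, and U — a synapomorphy uniting that clade.
All ingroup taxa share the derived state '1' for IV; it defines the ingroup but does not resolve relationships within it.
V: derived state '1' in Q and T only — synapomorphy for {Q, T}.
Most parsimonious ingroup topology: (R,((U,(L,P)),(T,Q))).
The clade {L, P, Q, T, U} is supported by II: its derived state '1' occurs in exactly those taxa and in no other taxon (including the outgroup).

II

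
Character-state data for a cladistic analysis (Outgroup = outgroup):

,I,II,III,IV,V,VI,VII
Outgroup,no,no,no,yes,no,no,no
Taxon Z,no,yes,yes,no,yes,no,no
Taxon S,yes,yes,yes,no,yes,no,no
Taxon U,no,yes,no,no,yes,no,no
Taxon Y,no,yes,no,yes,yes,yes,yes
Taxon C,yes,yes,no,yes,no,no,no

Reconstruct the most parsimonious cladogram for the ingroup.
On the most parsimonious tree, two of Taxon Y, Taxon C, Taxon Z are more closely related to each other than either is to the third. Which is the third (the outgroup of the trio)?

Taxon C

Character polarity is set by the outgroup: the derived state is whichever differs from the outgroup's state, so for IV the derived state is 'no', and for the remaining characters it is 'yes'.
I (state 'yes') occurs in Taxon C and Taxon S but conflicts with the nesting implied by the other characters — most parsimoniously interpreted as homoplasy.
All ingroup taxa share the derived state 'yes' for II; it defines the ingroup but does not resolve relationships within it.
Only Taxon S and Taxon Z show the derived state 'yes' for III, supporting them as a clade.
IV: derived state 'no' in Taxon S, Taxon U, and Taxon Z only — synapomorphy for {Taxon S, Taxon U, Taxon Z}.
V: derived state 'yes' in Taxon S, Taxon U, Taxon Y, and Taxon Z only — synapomorphy for {Taxon S, Taxon U, Taxon Y, Taxon Z}.
VI: derived state 'yes' in Taxon Y only — an autapomorphy, so it tells us nothing about relationships among taxa.
VII: derived state 'yes' in Taxon Y only — an autapomorphy, so it tells us nothing about relationships among taxa.
Most parsimonious ingroup topology: ((((Taxon Z,Taxon S),Taxon U),Taxon Y),Taxon C).
Taxon Z and Taxon Y share a more recent common ancestor with each other than either does with Taxon C, so Taxon C is the least closely related of the three.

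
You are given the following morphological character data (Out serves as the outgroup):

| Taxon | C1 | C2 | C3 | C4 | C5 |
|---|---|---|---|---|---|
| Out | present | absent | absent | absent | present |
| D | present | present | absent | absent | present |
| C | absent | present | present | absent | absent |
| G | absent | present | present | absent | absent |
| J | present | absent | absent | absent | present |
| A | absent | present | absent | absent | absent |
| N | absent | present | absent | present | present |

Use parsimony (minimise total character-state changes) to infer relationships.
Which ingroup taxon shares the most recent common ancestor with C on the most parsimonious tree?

Character polarity is set by the outgroup: the derived state is whichever differs from the outgroup's state, so for C1, C5 the derived state is 'absent', and for the remaining characters it is 'present'.
C1 (derived state 'absent') is shared by A, C, G, and N — a synapomorphy uniting that clade.
Only A, C, D, G, and N show the derived state 'present' for C2, supporting them as a clade.
C3 (derived state 'present') is shared by C and G — a synapomorphy uniting that clade.
C4 (derived state 'present') is unique to N (autapomorphy; uninformative for grouping).
C5: derived state 'absent' in A, C, and G only — synapomorphy for {A, C, G}.
Most parsimonious ingroup topology: ((D,(((C,G),A),N)),J).
C and G form a cherry on this tree, so they are sister taxa.

G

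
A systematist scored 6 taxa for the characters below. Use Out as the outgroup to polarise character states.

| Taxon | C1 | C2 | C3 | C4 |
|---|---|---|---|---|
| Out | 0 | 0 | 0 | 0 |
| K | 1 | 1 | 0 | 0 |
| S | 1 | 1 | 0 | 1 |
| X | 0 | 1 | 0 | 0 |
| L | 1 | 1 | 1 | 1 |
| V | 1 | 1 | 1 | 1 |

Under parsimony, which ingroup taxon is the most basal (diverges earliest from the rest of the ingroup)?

X

The outgroup has state '0' for every character, so '1' is the derived state throughout.
Only K, L, S, and V show the derived state '1' for C1, supporting them as a clade.
C2 (derived state '1') is shared by all ingroup taxa — unites the whole ingroup.
Only L and V show the derived state '1' for C3, supporting them as a clade.
C4 (derived state '1') is shared by L, S, and V — a synapomorphy uniting that clade.
Most parsimonious ingroup topology: ((K,(S,(L,V))),X).
X is sister to the clade containing all other ingroup taxa, so it is the earliest-diverging (most basal) ingroup lineage.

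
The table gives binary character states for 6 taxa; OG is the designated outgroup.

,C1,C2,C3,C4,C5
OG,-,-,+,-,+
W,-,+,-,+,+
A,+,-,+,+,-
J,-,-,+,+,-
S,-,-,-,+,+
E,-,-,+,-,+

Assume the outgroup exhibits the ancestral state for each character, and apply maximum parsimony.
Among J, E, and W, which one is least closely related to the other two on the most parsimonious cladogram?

E

Character polarity is set by the outgroup: the derived state is whichever differs from the outgroup's state, so for C3, C5 the derived state is '-', and for the remaining characters it is '+'.
C1: derived state '+' in A only — an autapomorphy, so it tells us nothing about relationships among taxa.
C2: derived state '+' in W only — an autapomorphy, so it tells us nothing about relationships among taxa.
Only S and W show the derived state '-' for C3, supporting them as a clade.
C4: derived state '+' in A, J, S, and W only — synapomorphy for {A, J, S, W}.
Only A and J show the derived state '-' for C5, supporting them as a clade.
Most parsimonious ingroup topology: (((W,S),(A,J)),E).
J and W share a more recent common ancestor with each other than either does with E, so E is the least closely related of the three.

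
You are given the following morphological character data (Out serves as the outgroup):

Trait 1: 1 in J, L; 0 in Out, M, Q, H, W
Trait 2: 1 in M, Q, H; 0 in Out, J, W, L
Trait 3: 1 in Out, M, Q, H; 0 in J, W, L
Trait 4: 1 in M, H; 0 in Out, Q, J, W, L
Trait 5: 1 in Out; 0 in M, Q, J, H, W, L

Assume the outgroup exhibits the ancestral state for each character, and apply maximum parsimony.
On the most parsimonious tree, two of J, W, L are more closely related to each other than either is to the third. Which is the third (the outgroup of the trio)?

Character polarity is set by the outgroup: the derived state is whichever differs from the outgroup's state, so for Trait 3, Trait 5 the derived state is '0', and for the remaining characters it is '1'.
Only J and L show the derived state '1' for Trait 1, supporting them as a clade.
Trait 2 (derived state '1') is shared by H, M, and Q — a synapomorphy uniting that clade.
Trait 3: derived state '0' in J, L, and W only — synapomorphy for {J, L, W}.
Only H and M show the derived state '1' for Trait 4, supporting them as a clade.
All ingroup taxa share the derived state '0' for Trait 5; it defines the ingroup but does not resolve relationships within it.
Most parsimonious ingroup topology: (((M,H),Q),((J,L),W)).
L and J share a more recent common ancestor with each other than either does with W, so W is the least closely related of the three.

W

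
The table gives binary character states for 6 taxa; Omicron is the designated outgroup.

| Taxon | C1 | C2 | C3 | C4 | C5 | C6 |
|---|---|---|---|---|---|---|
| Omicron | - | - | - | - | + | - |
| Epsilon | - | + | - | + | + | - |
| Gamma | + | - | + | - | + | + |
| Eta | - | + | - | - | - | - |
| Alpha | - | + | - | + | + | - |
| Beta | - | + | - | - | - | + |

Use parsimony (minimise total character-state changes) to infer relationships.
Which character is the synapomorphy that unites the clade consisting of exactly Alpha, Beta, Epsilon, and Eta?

C2

Character polarity is set by the outgroup: the derived state is whichever differs from the outgroup's state, so for C5 the derived state is '-', and for the remaining characters it is '+'.
C1: derived state '+' in Gamma only — an autapomorphy, so it tells us nothing about relationships among taxa.
C2: derived state '+' in Alpha, Beta, Epsilon, and Eta only — synapomorphy for {Alpha, Beta, Epsilon, Eta}.
C3: derived state '+' in Gamma only — an autapomorphy, so it tells us nothing about relationships among taxa.
Only Alpha and Epsilon show the derived state '+' for C4, supporting them as a clade.
C5 (derived state '-') is shared by Beta and Eta — a synapomorphy uniting that clade.
C6 (state '+') occurs in Beta and Gamma but conflicts with the nesting implied by the other characters — most parsimoniously interpreted as homoplasy.
Most parsimonious ingroup topology: (((Epsilon,Alpha),(Eta,Beta)),Gamma).
The clade {Alpha, Beta, Epsilon, Eta} is supported by C2: its derived state '+' occurs in exactly those taxa and in no other taxon (including the outgroup).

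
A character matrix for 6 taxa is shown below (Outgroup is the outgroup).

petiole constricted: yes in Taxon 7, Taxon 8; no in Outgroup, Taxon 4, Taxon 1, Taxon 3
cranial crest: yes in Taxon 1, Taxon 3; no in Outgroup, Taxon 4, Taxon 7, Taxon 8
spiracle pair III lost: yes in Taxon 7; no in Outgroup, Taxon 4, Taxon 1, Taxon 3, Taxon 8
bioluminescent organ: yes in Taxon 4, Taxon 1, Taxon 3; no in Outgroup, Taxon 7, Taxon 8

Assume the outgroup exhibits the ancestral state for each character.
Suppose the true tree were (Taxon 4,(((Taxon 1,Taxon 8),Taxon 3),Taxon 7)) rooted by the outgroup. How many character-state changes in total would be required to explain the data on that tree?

Map each character onto (Taxon 4,(((Taxon 1,Taxon 8),Taxon 3),Taxon 7)) (rooted by Outgroup) and count the minimum state changes it requires (Fitch parsimony):
petiole constricted: 2; cranial crest: 2; spiracle pair III lost: 1; bioluminescent organ: 3.
Total tree length = 8.

8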